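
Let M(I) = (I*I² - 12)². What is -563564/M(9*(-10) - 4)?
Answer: -140891/172472428804 ≈ -8.1689e-7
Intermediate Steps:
M(I) = (-12 + I³)² (M(I) = (I³ - 12)² = (-12 + I³)²)
-563564/M(9*(-10) - 4) = -563564/(-12 + (9*(-10) - 4)³)² = -563564/(-12 + (-90 - 4)³)² = -563564/(-12 + (-94)³)² = -563564/(-12 - 830584)² = -563564/((-830596)²) = -563564/689889715216 = -563564*1/689889715216 = -140891/172472428804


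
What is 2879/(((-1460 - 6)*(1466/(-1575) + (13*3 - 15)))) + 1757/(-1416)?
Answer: -25002120577/18856037976 ≈ -1.3259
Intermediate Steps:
2879/(((-1460 - 6)*(1466/(-1575) + (13*3 - 15)))) + 1757/(-1416) = 2879/((-1466*(1466*(-1/1575) + (39 - 15)))) + 1757*(-1/1416) = 2879/((-1466*(-1466/1575 + 24))) - 1757/1416 = 2879/((-1466*36334/1575)) - 1757/1416 = 2879/(-53265644/1575) - 1757/1416 = 2879*(-1575/53265644) - 1757/1416 = -4534425/53265644 - 1757/1416 = -25002120577/18856037976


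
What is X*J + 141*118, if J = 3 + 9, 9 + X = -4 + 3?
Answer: 16518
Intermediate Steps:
X = -10 (X = -9 + (-4 + 3) = -9 - 1 = -10)
J = 12
X*J + 141*118 = -10*12 + 141*118 = -120 + 16638 = 16518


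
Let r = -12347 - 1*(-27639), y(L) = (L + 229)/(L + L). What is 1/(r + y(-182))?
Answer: 364/5566241 ≈ 6.5394e-5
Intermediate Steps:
y(L) = (229 + L)/(2*L) (y(L) = (229 + L)/((2*L)) = (229 + L)*(1/(2*L)) = (229 + L)/(2*L))
r = 15292 (r = -12347 + 27639 = 15292)
1/(r + y(-182)) = 1/(15292 + (½)*(229 - 182)/(-182)) = 1/(15292 + (½)*(-1/182)*47) = 1/(15292 - 47/364) = 1/(5566241/364) = 364/5566241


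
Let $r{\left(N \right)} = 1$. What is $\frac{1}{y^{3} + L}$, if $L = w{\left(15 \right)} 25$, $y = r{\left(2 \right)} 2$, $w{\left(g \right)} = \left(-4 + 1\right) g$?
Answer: $- \frac{1}{1117} \approx -0.00089526$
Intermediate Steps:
$w{\left(g \right)} = - 3 g$
$y = 2$ ($y = 1 \cdot 2 = 2$)
$L = -1125$ ($L = \left(-3\right) 15 \cdot 25 = \left(-45\right) 25 = -1125$)
$\frac{1}{y^{3} + L} = \frac{1}{2^{3} - 1125} = \frac{1}{8 - 1125} = \frac{1}{-1117} = - \frac{1}{1117}$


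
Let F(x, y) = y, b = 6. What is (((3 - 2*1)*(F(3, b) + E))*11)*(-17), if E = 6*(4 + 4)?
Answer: -10098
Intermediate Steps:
E = 48 (E = 6*8 = 48)
(((3 - 2*1)*(F(3, b) + E))*11)*(-17) = (((3 - 2*1)*(6 + 48))*11)*(-17) = (((3 - 2)*54)*11)*(-17) = ((1*54)*11)*(-17) = (54*11)*(-17) = 594*(-17) = -10098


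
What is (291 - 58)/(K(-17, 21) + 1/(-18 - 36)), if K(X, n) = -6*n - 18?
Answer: -12582/7777 ≈ -1.6178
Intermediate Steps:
K(X, n) = -18 - 6*n
(291 - 58)/(K(-17, 21) + 1/(-18 - 36)) = (291 - 58)/((-18 - 6*21) + 1/(-18 - 36)) = 233/((-18 - 126) + 1/(-54)) = 233/(-144 - 1/54) = 233/(-7777/54) = 233*(-54/7777) = -12582/7777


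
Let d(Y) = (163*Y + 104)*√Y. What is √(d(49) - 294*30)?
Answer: 3*√5313 ≈ 218.67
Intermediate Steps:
d(Y) = √Y*(104 + 163*Y) (d(Y) = (104 + 163*Y)*√Y = √Y*(104 + 163*Y))
√(d(49) - 294*30) = √(√49*(104 + 163*49) - 294*30) = √(7*(104 + 7987) - 8820) = √(7*8091 - 8820) = √(56637 - 8820) = √47817 = 3*√5313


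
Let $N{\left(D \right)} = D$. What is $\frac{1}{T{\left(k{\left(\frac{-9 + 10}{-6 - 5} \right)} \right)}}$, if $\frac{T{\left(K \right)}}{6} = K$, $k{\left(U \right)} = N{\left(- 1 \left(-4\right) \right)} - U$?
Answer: $\frac{11}{270} \approx 0.040741$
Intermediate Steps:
$k{\left(U \right)} = 4 - U$ ($k{\left(U \right)} = - 1 \left(-4\right) - U = \left(-1\right) \left(-4\right) - U = 4 - U$)
$T{\left(K \right)} = 6 K$
$\frac{1}{T{\left(k{\left(\frac{-9 + 10}{-6 - 5} \right)} \right)}} = \frac{1}{6 \left(4 - \frac{-9 + 10}{-6 - 5}\right)} = \frac{1}{6 \left(4 - 1 \frac{1}{-11}\right)} = \frac{1}{6 \left(4 - 1 \left(- \frac{1}{11}\right)\right)} = \frac{1}{6 \left(4 - - \frac{1}{11}\right)} = \frac{1}{6 \left(4 + \frac{1}{11}\right)} = \frac{1}{6 \cdot \frac{45}{11}} = \frac{1}{\frac{270}{11}} = \frac{11}{270}$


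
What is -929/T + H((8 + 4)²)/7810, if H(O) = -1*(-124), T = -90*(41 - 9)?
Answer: 761261/2249280 ≈ 0.33845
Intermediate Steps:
T = -2880 (T = -90*32 = -2880)
H(O) = 124
-929/T + H((8 + 4)²)/7810 = -929/(-2880) + 124/7810 = -929*(-1/2880) + 124*(1/7810) = 929/2880 + 62/3905 = 761261/2249280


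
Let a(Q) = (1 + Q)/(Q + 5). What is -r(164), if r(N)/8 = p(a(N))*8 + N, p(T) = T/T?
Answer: -1376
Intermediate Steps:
a(Q) = (1 + Q)/(5 + Q)
p(T) = 1
r(N) = 64 + 8*N (r(N) = 8*(1*8 + N) = 8*(8 + N) = 64 + 8*N)
-r(164) = -(64 + 8*164) = -(64 + 1312) = -1*1376 = -1376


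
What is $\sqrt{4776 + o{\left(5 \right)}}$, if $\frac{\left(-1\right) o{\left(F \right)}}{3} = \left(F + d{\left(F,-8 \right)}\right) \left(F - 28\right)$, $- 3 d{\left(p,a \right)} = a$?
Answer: $\sqrt{5305} \approx 72.835$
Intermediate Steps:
$d{\left(p,a \right)} = - \frac{a}{3}$
$o{\left(F \right)} = - 3 \left(-28 + F\right) \left(\frac{8}{3} + F\right)$ ($o{\left(F \right)} = - 3 \left(F - - \frac{8}{3}\right) \left(F - 28\right) = - 3 \left(F + \frac{8}{3}\right) \left(-28 + F\right) = - 3 \left(\frac{8}{3} + F\right) \left(-28 + F\right) = - 3 \left(-28 + F\right) \left(\frac{8}{3} + F\right)$)
$\sqrt{4776 + o{\left(5 \right)}} = \sqrt{4776 + \left(224 - 3 \cdot 5^{2} + 76 \cdot 5\right)} = \sqrt{4776 + \left(224 - 75 + 380\right)} = \sqrt{4776 + 529} = \sqrt{5305}$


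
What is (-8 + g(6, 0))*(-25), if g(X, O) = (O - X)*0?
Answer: 200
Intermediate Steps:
g(X, O) = 0
(-8 + g(6, 0))*(-25) = (-8 + 0)*(-25) = -8*(-25) = 200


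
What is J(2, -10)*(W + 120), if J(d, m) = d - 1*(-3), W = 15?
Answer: 675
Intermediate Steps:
J(d, m) = 3 + d (J(d, m) = d + 3 = 3 + d)
J(2, -10)*(W + 120) = (3 + 2)*(15 + 120) = 5*135 = 675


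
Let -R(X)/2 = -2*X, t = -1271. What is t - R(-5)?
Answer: -1251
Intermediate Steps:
R(X) = 4*X (R(X) = -(-4)*X = 4*X)
t - R(-5) = -1271 - 4*(-5) = -1271 - 1*(-20) = -1271 + 20 = -1251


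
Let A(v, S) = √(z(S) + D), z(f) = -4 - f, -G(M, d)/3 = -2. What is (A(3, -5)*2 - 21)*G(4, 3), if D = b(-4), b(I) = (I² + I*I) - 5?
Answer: -126 + 24*√7 ≈ -62.502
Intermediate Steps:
b(I) = -5 + 2*I² (b(I) = (I² + I²) - 5 = 2*I² - 5 = -5 + 2*I²)
G(M, d) = 6 (G(M, d) = -3*(-2) = 6)
D = 27 (D = -5 + 2*(-4)² = -5 + 2*16 = -5 + 32 = 27)
A(v, S) = √(23 - S) (A(v, S) = √((-4 - S) + 27) = √(23 - S))
(A(3, -5)*2 - 21)*G(4, 3) = (√(23 - 1*(-5))*2 - 21)*6 = (√(23 + 5)*2 - 21)*6 = (√28*2 - 21)*6 = ((2*√7)*2 - 21)*6 = (4*√7 - 21)*6 = (-21 + 4*√7)*6 = -126 + 24*√7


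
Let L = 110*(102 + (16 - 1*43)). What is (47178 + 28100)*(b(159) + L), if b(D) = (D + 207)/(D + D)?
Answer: 32919897458/53 ≈ 6.2113e+8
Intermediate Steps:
L = 8250 (L = 110*(102 + (16 - 43)) = 110*(102 - 27) = 110*75 = 8250)
b(D) = (207 + D)/(2*D) (b(D) = (207 + D)/((2*D)) = (207 + D)*(1/(2*D)) = (207 + D)/(2*D))
(47178 + 28100)*(b(159) + L) = (47178 + 28100)*((½)*(207 + 159)/159 + 8250) = 75278*((½)*(1/159)*366 + 8250) = 75278*(61/53 + 8250) = 75278*(437311/53) = 32919897458/53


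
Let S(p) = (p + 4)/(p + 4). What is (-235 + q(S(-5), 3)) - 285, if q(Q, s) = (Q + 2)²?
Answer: -511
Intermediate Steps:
S(p) = 1 (S(p) = (4 + p)/(4 + p) = 1)
q(Q, s) = (2 + Q)²
(-235 + q(S(-5), 3)) - 285 = (-235 + (2 + 1)²) - 285 = (-235 + 3²) - 285 = (-235 + 9) - 285 = -226 - 285 = -511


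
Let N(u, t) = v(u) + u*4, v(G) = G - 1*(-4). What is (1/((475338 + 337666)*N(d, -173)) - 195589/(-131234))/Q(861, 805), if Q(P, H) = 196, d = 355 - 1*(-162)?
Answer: 205844450711959/27070555934535792 ≈ 0.0076040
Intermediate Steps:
v(G) = 4 + G (v(G) = G + 4 = 4 + G)
d = 517 (d = 355 + 162 = 517)
N(u, t) = 4 + 5*u (N(u, t) = (4 + u) + u*4 = (4 + u) + 4*u = 4 + 5*u)
(1/((475338 + 337666)*N(d, -173)) - 195589/(-131234))/Q(861, 805) = (1/((475338 + 337666)*(4 + 5*517)) - 195589/(-131234))/196 = (1/(813004*(4 + 2585)) - 195589*(-1/131234))*(1/196) = ((1/813004)/2589 + 195589/131234)*(1/196) = ((1/813004)*(1/2589) + 195589/131234)*(1/196) = (1/2104867356 + 195589/131234)*(1/196) = (205844450711959/138115081298652)*(1/196) = 205844450711959/27070555934535792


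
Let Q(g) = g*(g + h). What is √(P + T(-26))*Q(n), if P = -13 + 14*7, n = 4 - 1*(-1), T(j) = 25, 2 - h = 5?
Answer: 10*√110 ≈ 104.88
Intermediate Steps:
h = -3 (h = 2 - 1*5 = 2 - 5 = -3)
n = 5 (n = 4 + 1 = 5)
P = 85 (P = -13 + 98 = 85)
Q(g) = g*(-3 + g) (Q(g) = g*(g - 3) = g*(-3 + g))
√(P + T(-26))*Q(n) = √(85 + 25)*(5*(-3 + 5)) = √110*(5*2) = √110*10 = 10*√110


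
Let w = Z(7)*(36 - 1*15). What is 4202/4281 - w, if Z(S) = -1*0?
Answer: 4202/4281 ≈ 0.98155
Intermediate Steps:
Z(S) = 0
w = 0 (w = 0*(36 - 1*15) = 0*(36 - 15) = 0*21 = 0)
4202/4281 - w = 4202/4281 - 1*0 = 4202*(1/4281) + 0 = 4202/4281 + 0 = 4202/4281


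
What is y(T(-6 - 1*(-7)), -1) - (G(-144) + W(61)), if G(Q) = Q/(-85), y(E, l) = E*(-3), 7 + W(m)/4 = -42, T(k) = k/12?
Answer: 65979/340 ≈ 194.06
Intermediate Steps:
T(k) = k/12 (T(k) = k*(1/12) = k/12)
W(m) = -196 (W(m) = -28 + 4*(-42) = -28 - 168 = -196)
y(E, l) = -3*E
G(Q) = -Q/85 (G(Q) = Q*(-1/85) = -Q/85)
y(T(-6 - 1*(-7)), -1) - (G(-144) + W(61)) = -(-6 - 1*(-7))/4 - (-1/85*(-144) - 196) = -(-6 + 7)/4 - (144/85 - 196) = -1/4 - 1*(-16516/85) = -3*1/12 + 16516/85 = -1/4 + 16516/85 = 65979/340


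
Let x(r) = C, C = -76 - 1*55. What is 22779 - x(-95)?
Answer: 22910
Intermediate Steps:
C = -131 (C = -76 - 55 = -131)
x(r) = -131
22779 - x(-95) = 22779 - 1*(-131) = 22779 + 131 = 22910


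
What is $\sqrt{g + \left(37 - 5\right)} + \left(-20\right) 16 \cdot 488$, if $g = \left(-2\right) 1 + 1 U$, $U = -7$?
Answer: $-156160 + \sqrt{23} \approx -1.5616 \cdot 10^{5}$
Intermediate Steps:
$g = -9$ ($g = \left(-2\right) 1 + 1 \left(-7\right) = -2 - 7 = -9$)
$\sqrt{g + \left(37 - 5\right)} + \left(-20\right) 16 \cdot 488 = \sqrt{-9 + \left(37 - 5\right)} + \left(-20\right) 16 \cdot 488 = \sqrt{-9 + \left(37 - 5\right)} - 156160 = \sqrt{-9 + 32} - 156160 = \sqrt{23} - 156160 = -156160 + \sqrt{23}$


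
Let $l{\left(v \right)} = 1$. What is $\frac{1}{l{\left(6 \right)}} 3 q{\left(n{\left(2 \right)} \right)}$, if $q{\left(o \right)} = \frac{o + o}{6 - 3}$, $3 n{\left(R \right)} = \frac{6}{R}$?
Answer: $2$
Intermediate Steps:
$n{\left(R \right)} = \frac{2}{R}$ ($n{\left(R \right)} = \frac{6 \frac{1}{R}}{3} = \frac{2}{R}$)
$q{\left(o \right)} = \frac{2 o}{3}$
$\frac{1}{l{\left(6 \right)}} 3 q{\left(n{\left(2 \right)} \right)} = 1^{-1} \cdot 3 \frac{2 \cdot \frac{2}{2}}{3} = 1 \cdot 3 \frac{2 \cdot 2 \cdot \frac{1}{2}}{3} = 3 \cdot \frac{2}{3} \cdot 1 = 3 \cdot \frac{2}{3} = 2$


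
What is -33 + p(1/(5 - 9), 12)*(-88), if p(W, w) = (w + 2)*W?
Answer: 275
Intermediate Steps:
p(W, w) = W*(2 + w) (p(W, w) = (2 + w)*W = W*(2 + w))
-33 + p(1/(5 - 9), 12)*(-88) = -33 + ((2 + 12)/(5 - 9))*(-88) = -33 + (14/(-4))*(-88) = -33 - ¼*14*(-88) = -33 - 7/2*(-88) = -33 + 308 = 275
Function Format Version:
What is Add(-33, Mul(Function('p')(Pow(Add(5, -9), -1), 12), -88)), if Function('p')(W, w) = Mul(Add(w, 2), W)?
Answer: 275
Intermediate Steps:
Function('p')(W, w) = Mul(W, Add(2, w)) (Function('p')(W, w) = Mul(Add(2, w), W) = Mul(W, Add(2, w)))
Add(-33, Mul(Function('p')(Pow(Add(5, -9), -1), 12), -88)) = Add(-33, Mul(Mul(Pow(Add(5, -9), -1), Add(2, 12)), -88)) = Add(-33, Mul(Mul(Pow(-4, -1), 14), -88)) = Add(-33, Mul(Mul(Rational(-1, 4), 14), -88)) = Add(-33, Mul(Rational(-7, 2), -88)) = Add(-33, 308) = 275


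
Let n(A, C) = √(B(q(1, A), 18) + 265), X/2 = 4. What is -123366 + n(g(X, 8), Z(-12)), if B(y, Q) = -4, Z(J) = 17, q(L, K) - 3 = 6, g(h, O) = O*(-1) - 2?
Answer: -123366 + 3*√29 ≈ -1.2335e+5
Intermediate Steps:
X = 8 (X = 2*4 = 8)
g(h, O) = -2 - O (g(h, O) = -O - 2 = -2 - O)
q(L, K) = 9 (q(L, K) = 3 + 6 = 9)
n(A, C) = 3*√29 (n(A, C) = √(-4 + 265) = √261 = 3*√29)
-123366 + n(g(X, 8), Z(-12)) = -123366 + 3*√29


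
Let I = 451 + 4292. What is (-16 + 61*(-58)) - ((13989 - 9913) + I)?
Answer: -12373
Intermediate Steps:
I = 4743
(-16 + 61*(-58)) - ((13989 - 9913) + I) = (-16 + 61*(-58)) - ((13989 - 9913) + 4743) = (-16 - 3538) - (4076 + 4743) = -3554 - 1*8819 = -3554 - 8819 = -12373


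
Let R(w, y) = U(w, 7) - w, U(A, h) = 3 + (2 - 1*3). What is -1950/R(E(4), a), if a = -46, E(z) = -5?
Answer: -1950/7 ≈ -278.57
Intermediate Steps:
U(A, h) = 2 (U(A, h) = 3 + (2 - 3) = 3 - 1 = 2)
R(w, y) = 2 - w
-1950/R(E(4), a) = -1950/(2 - 1*(-5)) = -1950/(2 + 5) = -1950/7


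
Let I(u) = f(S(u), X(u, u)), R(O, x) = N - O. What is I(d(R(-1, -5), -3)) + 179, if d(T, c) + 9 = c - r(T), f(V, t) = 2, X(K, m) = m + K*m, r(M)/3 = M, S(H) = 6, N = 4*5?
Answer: 181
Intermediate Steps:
N = 20
r(M) = 3*M
R(O, x) = 20 - O
d(T, c) = -9 + c - 3*T (d(T, c) = -9 + (c - 3*T) = -9 + c - 3*T)
I(u) = 2
I(d(R(-1, -5), -3)) + 179 = 2 + 179 = 181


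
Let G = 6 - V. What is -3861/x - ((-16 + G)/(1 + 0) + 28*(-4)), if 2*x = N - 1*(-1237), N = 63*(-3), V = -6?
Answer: 56923/524 ≈ 108.63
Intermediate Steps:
N = -189
G = 12 (G = 6 - 1*(-6) = 6 + 6 = 12)
x = 524 (x = (-189 - 1*(-1237))/2 = (-189 + 1237)/2 = (½)*1048 = 524)
-3861/x - ((-16 + G)/(1 + 0) + 28*(-4)) = -3861/524 - ((-16 + 12)/(1 + 0) + 28*(-4)) = -3861*1/524 - (-4/1 - 112) = -3861/524 - (-4*1 - 112) = -3861/524 - (-4 - 112) = -3861/524 - 1*(-116) = -3861/524 + 116 = 56923/524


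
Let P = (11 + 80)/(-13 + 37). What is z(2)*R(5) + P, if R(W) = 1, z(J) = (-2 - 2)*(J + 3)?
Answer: -389/24 ≈ -16.208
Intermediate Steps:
z(J) = -12 - 4*J (z(J) = -4*(3 + J) = -12 - 4*J)
P = 91/24 ≈ 3.7917
z(2)*R(5) + P = (-12 - 4*2)*1 + 91/24 = (-12 - 8)*1 + 91/24 = -20*1 + 91/24 = -20 + 91/24 = -389/24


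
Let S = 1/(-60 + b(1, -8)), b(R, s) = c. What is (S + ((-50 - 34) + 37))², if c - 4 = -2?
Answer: 7436529/3364 ≈ 2210.6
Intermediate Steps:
c = 2 (c = 4 - 2 = 2)
b(R, s) = 2
S = -1/58 (S = 1/(-60 + 2) = 1/(-58) = -1/58 ≈ -0.017241)
(S + ((-50 - 34) + 37))² = (-1/58 + ((-50 - 34) + 37))² = (-1/58 + (-84 + 37))² = (-1/58 - 47)² = (-2727/58)² = 7436529/3364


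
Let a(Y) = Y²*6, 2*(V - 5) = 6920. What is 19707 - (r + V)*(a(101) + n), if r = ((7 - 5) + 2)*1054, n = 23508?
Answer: -650668527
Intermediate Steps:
V = 3465 (V = 5 + (½)*6920 = 5 + 3460 = 3465)
a(Y) = 6*Y²
r = 4216 (r = (2 + 2)*1054 = 4*1054 = 4216)
19707 - (r + V)*(a(101) + n) = 19707 - (4216 + 3465)*(6*101² + 23508) = 19707 - 7681*(6*10201 + 23508) = 19707 - 7681*(61206 + 23508) = 19707 - 7681*84714 = 19707 - 1*650688234 = 19707 - 650688234 = -650668527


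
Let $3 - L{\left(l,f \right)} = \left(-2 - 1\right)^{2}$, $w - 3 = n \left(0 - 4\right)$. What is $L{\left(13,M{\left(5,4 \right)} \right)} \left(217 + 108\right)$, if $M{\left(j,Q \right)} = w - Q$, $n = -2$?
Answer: $-1950$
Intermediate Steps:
$w = 11$ ($w = 3 - 2 \left(0 - 4\right) = 3 - -8 = 3 + 8 = 11$)
$M{\left(j,Q \right)} = 11 - Q$
$L{\left(l,f \right)} = -6$ ($L{\left(l,f \right)} = 3 - \left(-2 - 1\right)^{2} = 3 - \left(-3\right)^{2} = 3 - 9 = -6$)
$L{\left(13,M{\left(5,4 \right)} \right)} \left(217 + 108\right) = - 6 \left(217 + 108\right) = \left(-6\right) 325 = -1950$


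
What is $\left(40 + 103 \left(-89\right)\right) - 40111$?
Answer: $-49238$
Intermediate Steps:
$\left(40 + 103 \left(-89\right)\right) - 40111 = \left(40 - 9167\right) - 40111 = -9127 - 40111 = -49238$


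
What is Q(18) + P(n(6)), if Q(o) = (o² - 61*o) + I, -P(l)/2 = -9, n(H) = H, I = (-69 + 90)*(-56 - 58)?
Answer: -3150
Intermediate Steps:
I = -2394 (I = 21*(-114) = -2394)
P(l) = 18 (P(l) = -2*(-9) = 18)
Q(o) = -2394 + o² - 61*o (Q(o) = (o² - 61*o) - 2394 = -2394 + o² - 61*o)
Q(18) + P(n(6)) = (-2394 + 18² - 61*18) + 18 = (-2394 + 324 - 1098) + 18 = -3168 + 18 = -3150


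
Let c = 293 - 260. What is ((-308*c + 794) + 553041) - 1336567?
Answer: -792896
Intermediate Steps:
c = 33
((-308*c + 794) + 553041) - 1336567 = ((-308*33 + 794) + 553041) - 1336567 = ((-10164 + 794) + 553041) - 1336567 = (-9370 + 553041) - 1336567 = 543671 - 1336567 = -792896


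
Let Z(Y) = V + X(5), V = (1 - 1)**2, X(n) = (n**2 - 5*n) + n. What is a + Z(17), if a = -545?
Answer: -540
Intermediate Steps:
X(n) = n**2 - 4*n
V = 0 (V = 0**2 = 0)
Z(Y) = 5 (Z(Y) = 0 + 5*(-4 + 5) = 0 + 5*1 = 0 + 5 = 5)
a + Z(17) = -545 + 5 = -540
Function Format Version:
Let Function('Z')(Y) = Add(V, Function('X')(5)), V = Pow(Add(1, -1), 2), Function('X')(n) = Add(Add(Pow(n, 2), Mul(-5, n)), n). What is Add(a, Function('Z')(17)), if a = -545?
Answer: -540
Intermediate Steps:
Function('X')(n) = Add(Pow(n, 2), Mul(-4, n))
V = 0 (V = Pow(0, 2) = 0)
Function('Z')(Y) = 5 (Function('Z')(Y) = Add(0, Mul(5, Add(-4, 5))) = Add(0, Mul(5, 1)) = Add(0, 5) = 5)
Add(a, Function('Z')(17)) = Add(-545, 5) = -540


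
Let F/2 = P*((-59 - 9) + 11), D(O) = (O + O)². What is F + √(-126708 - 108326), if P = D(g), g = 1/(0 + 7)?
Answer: -456/49 + I*√235034 ≈ -9.3061 + 484.8*I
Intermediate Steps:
g = ⅐ (g = 1/7 = ⅐ ≈ 0.14286)
D(O) = 4*O² (D(O) = (2*O)² = 4*O²)
P = 4/49 (P = 4*(⅐)² = 4*(1/49) = 4/49 ≈ 0.081633)
F = -456/49 (F = 2*(4*((-59 - 9) + 11)/49) = 2*(4*(-68 + 11)/49) = 2*((4/49)*(-57)) = 2*(-228/49) = -456/49 ≈ -9.3061)
F + √(-126708 - 108326) = -456/49 + √(-126708 - 108326) = -456/49 + √(-235034) = -456/49 + I*√235034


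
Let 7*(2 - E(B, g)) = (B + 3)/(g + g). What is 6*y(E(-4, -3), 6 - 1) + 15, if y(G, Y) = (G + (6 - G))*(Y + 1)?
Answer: 231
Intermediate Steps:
E(B, g) = 2 - (3 + B)/(14*g) (E(B, g) = 2 - (B + 3)/(7*(g + g)) = 2 - (3 + B)/(7*(2*g)) = 2 - (3 + B)*1/(2*g)/7 = 2 - (3 + B)/(14*g))
y(G, Y) = 6 + 6*Y (y(G, Y) = 6*(1 + Y) = 6 + 6*Y)
6*y(E(-4, -3), 6 - 1) + 15 = 6*(6 + 6*(6 - 1)) + 15 = 6*(6 + 6*5) + 15 = 6*(6 + 30) + 15 = 6*36 + 15 = 216 + 15 = 231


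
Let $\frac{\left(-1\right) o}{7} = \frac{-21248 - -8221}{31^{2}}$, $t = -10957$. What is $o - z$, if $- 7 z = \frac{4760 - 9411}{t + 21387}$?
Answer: $\frac{6653239279}{70162610} \approx 94.826$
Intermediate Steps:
$o = \frac{91189}{961}$ ($o = - 7 \frac{-21248 - -8221}{31^{2}} = - 7 \frac{-21248 + 8221}{961} = - 7 \left(\left(-13027\right) \frac{1}{961}\right) = \left(-7\right) \left(- \frac{13027}{961}\right) = \frac{91189}{961} \approx 94.89$)
$z = \frac{4651}{73010}$ ($z = - \frac{\left(4760 - 9411\right) \frac{1}{-10957 + 21387}}{7} = - \frac{\left(-4651\right) \frac{1}{10430}}{7} = \left(- \frac{1}{7}\right) \left(- \frac{4651}{10430}\right) = \frac{4651}{73010} \approx 0.063704$)
$o - z = \frac{91189}{961} - \frac{4651}{73010} = \frac{6653239279}{70162610}$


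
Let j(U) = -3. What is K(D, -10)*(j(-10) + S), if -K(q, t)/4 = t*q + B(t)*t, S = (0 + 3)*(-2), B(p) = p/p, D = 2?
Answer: -1080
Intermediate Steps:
B(p) = 1
S = -6 (S = 3*(-2) = -6)
K(q, t) = -4*t - 4*q*t (K(q, t) = -4*(t*q + 1*t) = -4*(q*t + t) = -4*(t + q*t) = -4*t - 4*q*t)
K(D, -10)*(j(-10) + S) = (-4*(-10)*(1 + 2))*(-3 - 6) = -4*(-10)*3*(-9) = 120*(-9) = -1080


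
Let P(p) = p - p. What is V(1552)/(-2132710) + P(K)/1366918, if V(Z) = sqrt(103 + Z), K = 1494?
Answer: -sqrt(1655)/2132710 ≈ -1.9075e-5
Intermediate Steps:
P(p) = 0
V(1552)/(-2132710) + P(K)/1366918 = sqrt(103 + 1552)/(-2132710) + 0/1366918 = sqrt(1655)*(-1/2132710) + 0*(1/1366918) = -sqrt(1655)/2132710 + 0 = -sqrt(1655)/2132710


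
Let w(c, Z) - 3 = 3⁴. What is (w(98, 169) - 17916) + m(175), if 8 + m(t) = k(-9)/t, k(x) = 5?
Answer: -624399/35 ≈ -17840.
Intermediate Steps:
w(c, Z) = 84 (w(c, Z) = 3 + 3⁴ = 3 + 81 = 84)
m(t) = -8 + 5/t
(w(98, 169) - 17916) + m(175) = (84 - 17916) + (-8 + 5/175) = -17832 + (-8 + 5*(1/175)) = -17832 + (-8 + 1/35) = -17832 - 279/35 = -624399/35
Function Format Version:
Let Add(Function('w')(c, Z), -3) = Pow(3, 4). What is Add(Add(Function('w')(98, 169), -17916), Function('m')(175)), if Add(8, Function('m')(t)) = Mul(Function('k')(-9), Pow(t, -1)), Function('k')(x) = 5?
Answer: Rational(-624399, 35) ≈ -17840.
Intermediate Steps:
Function('w')(c, Z) = 84 (Function('w')(c, Z) = Add(3, Pow(3, 4)) = Add(3, 81) = 84)
Function('m')(t) = Add(-8, Mul(5, Pow(t, -1)))
Add(Add(Function('w')(98, 169), -17916), Function('m')(175)) = Add(Add(84, -17916), Add(-8, Mul(5, Pow(175, -1)))) = Add(-17832, Add(-8, Mul(5, Rational(1, 175)))) = Add(-17832, Add(-8, Rational(1, 35))) = Add(-17832, Rational(-279, 35)) = Rational(-624399, 35)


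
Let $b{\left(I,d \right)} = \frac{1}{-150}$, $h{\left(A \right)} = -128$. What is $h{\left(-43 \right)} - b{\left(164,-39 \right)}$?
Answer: $- \frac{19199}{150} \approx -127.99$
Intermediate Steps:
$b{\left(I,d \right)} = - \frac{1}{150}$
$h{\left(-43 \right)} - b{\left(164,-39 \right)} = -128 - - \frac{1}{150} = -128 + \frac{1}{150} = - \frac{19199}{150}$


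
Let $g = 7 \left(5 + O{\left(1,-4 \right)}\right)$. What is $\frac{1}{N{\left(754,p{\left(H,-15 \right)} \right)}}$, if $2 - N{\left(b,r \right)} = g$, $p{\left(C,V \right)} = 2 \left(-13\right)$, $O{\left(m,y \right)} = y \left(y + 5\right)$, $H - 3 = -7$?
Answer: $- \frac{1}{5} \approx -0.2$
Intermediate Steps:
$H = -4$ ($H = 3 - 7 = -4$)
$O{\left(m,y \right)} = y \left(5 + y\right)$
$p{\left(C,V \right)} = -26$
$g = 7$ ($g = 7 \left(5 - 4 \left(5 - 4\right)\right) = 7 \left(5 - 4\right) = 7 \cdot 1 = 7$)
$N{\left(b,r \right)} = -5$ ($N{\left(b,r \right)} = 2 - 7 = -5$)
$\frac{1}{N{\left(754,p{\left(H,-15 \right)} \right)}} = \frac{1}{-5} = - \frac{1}{5}$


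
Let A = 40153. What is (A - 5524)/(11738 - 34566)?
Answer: -34629/22828 ≈ -1.5170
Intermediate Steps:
(A - 5524)/(11738 - 34566) = (40153 - 5524)/(11738 - 34566) = 34629/(-22828) = 34629*(-1/22828) = -34629/22828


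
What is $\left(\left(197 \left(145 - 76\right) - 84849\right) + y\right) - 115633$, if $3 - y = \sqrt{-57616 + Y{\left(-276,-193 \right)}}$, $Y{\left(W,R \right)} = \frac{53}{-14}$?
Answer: $-186886 - \frac{i \sqrt{11293478}}{14} \approx -1.8689 \cdot 10^{5} - 240.04 i$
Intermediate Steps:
$Y{\left(W,R \right)} = - \frac{53}{14}$ ($Y{\left(W,R \right)} = 53 \left(- \frac{1}{14}\right) = - \frac{53}{14}$)
$y = 3 - \frac{i \sqrt{11293478}}{14}$ ($y = 3 - \sqrt{-57616 - \frac{53}{14}} = 3 - \sqrt{- \frac{806677}{14}} = 3 - \frac{i \sqrt{11293478}}{14} \approx 3.0 - 240.04 i$)
$\left(\left(197 \left(145 - 76\right) - 84849\right) + y\right) - 115633 = \left(\left(197 \left(145 - 76\right) - 84849\right) + \left(3 - \frac{i \sqrt{11293478}}{14}\right)\right) - 115633 = \left(\left(197 \cdot 69 - 84849\right) + \left(3 - \frac{i \sqrt{11293478}}{14}\right)\right) - 115633 = \left(\left(13593 - 84849\right) + \left(3 - \frac{i \sqrt{11293478}}{14}\right)\right) - 115633 = \left(-71256 + \left(3 - \frac{i \sqrt{11293478}}{14}\right)\right) - 115633 = \left(-71253 - \frac{i \sqrt{11293478}}{14}\right) - 115633 = -186886 - \frac{i \sqrt{11293478}}{14}$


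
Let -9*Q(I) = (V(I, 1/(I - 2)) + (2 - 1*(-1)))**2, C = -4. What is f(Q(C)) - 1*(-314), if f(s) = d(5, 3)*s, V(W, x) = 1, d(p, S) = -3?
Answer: 958/3 ≈ 319.33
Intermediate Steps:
Q(I) = -16/9 (Q(I) = -(1 + (2 - 1*(-1)))**2/9 = -(1 + (2 + 1))**2/9 = -(1 + 3)**2/9 = -1/9*4**2 = -1/9*16 = -16/9)
f(s) = -3*s
f(Q(C)) - 1*(-314) = -3*(-16/9) - 1*(-314) = 16/3 + 314 = 958/3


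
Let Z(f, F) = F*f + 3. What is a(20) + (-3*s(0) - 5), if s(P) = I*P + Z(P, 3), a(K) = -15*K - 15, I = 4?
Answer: -329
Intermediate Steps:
Z(f, F) = 3 + F*f
a(K) = -15 - 15*K
s(P) = 3 + 7*P (s(P) = 4*P + (3 + 3*P) = 3 + 7*P)
a(20) + (-3*s(0) - 5) = (-15 - 15*20) + (-3*(3 + 7*0) - 5) = (-15 - 300) + (-3*(3 + 0) - 5) = -315 + (-3*3 - 5) = -315 + (-9 - 5) = -315 - 14 = -329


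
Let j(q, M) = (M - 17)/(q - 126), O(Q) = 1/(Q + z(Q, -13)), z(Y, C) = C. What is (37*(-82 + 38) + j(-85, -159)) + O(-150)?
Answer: -55963327/34393 ≈ -1627.2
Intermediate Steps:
O(Q) = 1/(-13 + Q) (O(Q) = 1/(Q - 13) = 1/(-13 + Q))
j(q, M) = (-17 + M)/(-126 + q)
(37*(-82 + 38) + j(-85, -159)) + O(-150) = (37*(-82 + 38) + (-17 - 159)/(-126 - 85)) + 1/(-13 - 150) = (37*(-44) - 176/(-211)) + 1/(-163) = (-1628 - 1/211*(-176)) - 1/163 = (-1628 + 176/211) - 1/163 = -343332/211 - 1/163 = -55963327/34393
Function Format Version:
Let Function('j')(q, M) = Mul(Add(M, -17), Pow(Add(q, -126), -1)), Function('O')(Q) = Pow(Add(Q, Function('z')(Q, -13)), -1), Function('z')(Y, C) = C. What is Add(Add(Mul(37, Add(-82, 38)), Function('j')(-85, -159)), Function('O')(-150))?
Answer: Rational(-55963327, 34393) ≈ -1627.2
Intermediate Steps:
Function('O')(Q) = Pow(Add(-13, Q), -1) (Function('O')(Q) = Pow(Add(Q, -13), -1) = Pow(Add(-13, Q), -1))
Function('j')(q, M) = Mul(Pow(Add(-126, q), -1), Add(-17, M)) (Function('j')(q, M) = Mul(Add(-17, M), Pow(Add(-126, q), -1)) = Mul(Pow(Add(-126, q), -1), Add(-17, M)))
Add(Add(Mul(37, Add(-82, 38)), Function('j')(-85, -159)), Function('O')(-150)) = Add(Add(Mul(37, Add(-82, 38)), Mul(Pow(Add(-126, -85), -1), Add(-17, -159))), Pow(Add(-13, -150), -1)) = Add(Add(Mul(37, -44), Mul(Pow(-211, -1), -176)), Pow(-163, -1)) = Add(Add(-1628, Mul(Rational(-1, 211), -176)), Rational(-1, 163)) = Add(Add(-1628, Rational(176, 211)), Rational(-1, 163)) = Add(Rational(-343332, 211), Rational(-1, 163)) = Rational(-55963327, 34393)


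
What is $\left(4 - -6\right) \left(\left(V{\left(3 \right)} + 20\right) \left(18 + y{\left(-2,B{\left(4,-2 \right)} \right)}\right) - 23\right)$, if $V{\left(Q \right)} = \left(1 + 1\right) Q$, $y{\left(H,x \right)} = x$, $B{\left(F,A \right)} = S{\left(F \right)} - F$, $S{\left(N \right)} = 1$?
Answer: $3670$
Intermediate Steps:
$B{\left(F,A \right)} = 1 - F$
$V{\left(Q \right)} = 2 Q$
$\left(4 - -6\right) \left(\left(V{\left(3 \right)} + 20\right) \left(18 + y{\left(-2,B{\left(4,-2 \right)} \right)}\right) - 23\right) = \left(4 - -6\right) \left(\left(2 \cdot 3 + 20\right) \left(18 + \left(1 - 4\right)\right) - 23\right) = \left(4 + 6\right) \left(\left(6 + 20\right) \left(18 + \left(1 - 4\right)\right) - 23\right) = 10 \left(26 \left(18 - 3\right) - 23\right) = 10 \left(26 \cdot 15 - 23\right) = 10 \left(390 - 23\right) = 10 \cdot 367 = 3670$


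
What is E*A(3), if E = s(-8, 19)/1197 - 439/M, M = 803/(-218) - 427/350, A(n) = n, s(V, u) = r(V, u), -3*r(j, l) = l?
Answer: 75360871/280602 ≈ 268.57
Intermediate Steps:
r(j, l) = -l/3
s(V, u) = -u/3
M = -13362/2725 (M = 803*(-1/218) - 427*1/350 = -803/218 - 61/50 = -13362/2725 ≈ -4.9035)
E = 75360871/841806 (E = -⅓*19/1197 - 439/(-13362/2725) = -19/3*1/1197 - 439*(-2725/13362) = -1/189 + 1196275/13362 = 75360871/841806 ≈ 89.523)
E*A(3) = (75360871/841806)*3 = 75360871/280602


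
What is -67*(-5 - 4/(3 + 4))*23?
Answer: 60099/7 ≈ 8585.6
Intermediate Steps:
-67*(-5 - 4/(3 + 4))*23 = -67*(-5 - 4/7)*23 = -67*(-39/7)*23 = (2613/7)*23 = 60099/7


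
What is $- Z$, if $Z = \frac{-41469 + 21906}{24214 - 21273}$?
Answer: $\frac{19563}{2941} \approx 6.6518$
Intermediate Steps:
$Z = - \frac{19563}{2941} \approx -6.6518$
$- Z = \left(-1\right) \left(- \frac{19563}{2941}\right) = \frac{19563}{2941}$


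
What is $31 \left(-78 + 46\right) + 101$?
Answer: $-891$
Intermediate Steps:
$31 \left(-78 + 46\right) + 101 = 31 \left(-32\right) + 101 = -992 + 101 = -891$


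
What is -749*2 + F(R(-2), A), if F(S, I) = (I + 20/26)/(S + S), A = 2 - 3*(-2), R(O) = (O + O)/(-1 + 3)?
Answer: -39005/26 ≈ -1500.2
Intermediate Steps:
R(O) = O (R(O) = (2*O)/2 = (2*O)*(1/2) = O)
A = 8 (A = 2 + 6 = 8)
F(S, I) = (10/13 + I)/(2*S) (F(S, I) = (I + 20*(1/26))/((2*S)) = (I + 10/13)*(1/(2*S)) = (10/13 + I)*(1/(2*S)) = (10/13 + I)/(2*S))
-749*2 + F(R(-2), A) = -749*2 + (1/26)*(10 + 13*8)/(-2) = -1498 + (1/26)*(-1/2)*(10 + 104) = -1498 + (1/26)*(-1/2)*114 = -1498 - 57/26 = -39005/26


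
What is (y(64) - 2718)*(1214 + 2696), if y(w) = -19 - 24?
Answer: -10795510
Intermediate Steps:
y(w) = -43
(y(64) - 2718)*(1214 + 2696) = (-43 - 2718)*(1214 + 2696) = -2761*3910 = -10795510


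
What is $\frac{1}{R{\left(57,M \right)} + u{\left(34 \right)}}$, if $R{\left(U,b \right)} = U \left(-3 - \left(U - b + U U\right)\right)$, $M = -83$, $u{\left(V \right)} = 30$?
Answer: $- \frac{1}{193314} \approx -5.1729 \cdot 10^{-6}$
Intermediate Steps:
$R{\left(U,b \right)} = U \left(-3 + b - U - U^{2}\right)$ ($R{\left(U,b \right)} = U \left(-3 - \left(U + U^{2} - b\right)\right) = U \left(-3 + b - U - U^{2}\right)$)
$\frac{1}{R{\left(57,M \right)} + u{\left(34 \right)}} = \frac{1}{57 \left(-3 - 83 - 57 - 57^{2}\right) + 30} = \frac{1}{57 \left(-3 - 83 - 57 - 3249\right) + 30} = \frac{1}{57 \left(-3392\right) + 30} = \frac{1}{-193344 + 30} = \frac{1}{-193314} = - \frac{1}{193314}$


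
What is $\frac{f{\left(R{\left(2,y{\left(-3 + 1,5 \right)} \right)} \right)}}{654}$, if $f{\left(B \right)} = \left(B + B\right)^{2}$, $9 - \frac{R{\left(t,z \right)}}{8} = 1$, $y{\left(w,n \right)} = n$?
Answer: $\frac{8192}{327} \approx 25.052$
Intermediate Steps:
$R{\left(t,z \right)} = 64$ ($R{\left(t,z \right)} = 72 - 8 = 64$)
$f{\left(B \right)} = 4 B^{2}$ ($f{\left(B \right)} = \left(2 B\right)^{2} = 4 B^{2}$)
$\frac{f{\left(R{\left(2,y{\left(-3 + 1,5 \right)} \right)} \right)}}{654} = \frac{4 \cdot 64^{2}}{654} = 4 \cdot 4096 \cdot \frac{1}{654} = 16384 \cdot \frac{1}{654} = \frac{8192}{327}$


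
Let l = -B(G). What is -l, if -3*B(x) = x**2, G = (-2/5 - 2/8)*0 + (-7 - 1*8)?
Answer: -75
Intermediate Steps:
G = -15 (G = (-2*1/5 - 2*1/8)*0 + (-7 - 8) = (-2/5 - 1/4)*0 - 15 = -13/20*0 - 15 = 0 - 15 = -15)
B(x) = -x**2/3
l = 75 (l = -(-1)*(-15)**2/3 = -(-1)*225/3 = -1*(-75) = 75)
-l = -1*75 = -75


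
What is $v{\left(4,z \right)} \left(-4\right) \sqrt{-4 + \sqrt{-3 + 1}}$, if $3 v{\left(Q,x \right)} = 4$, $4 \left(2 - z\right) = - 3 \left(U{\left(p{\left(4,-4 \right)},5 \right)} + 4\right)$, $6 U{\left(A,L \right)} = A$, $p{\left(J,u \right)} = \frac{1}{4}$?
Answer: $- \frac{16 \sqrt{-4 + i \sqrt{2}}}{3} \approx -1.8577 - 10.827 i$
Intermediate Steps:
$p{\left(J,u \right)} = \frac{1}{4}$
$U{\left(A,L \right)} = \frac{A}{6}$
$z = \frac{161}{32}$ ($z = 2 - \frac{\left(-3\right) \left(\frac{1}{6} \cdot \frac{1}{4} + 4\right)}{4} = 2 - \frac{\left(-3\right) \left(\frac{1}{24} + 4\right)}{4} = 2 - \frac{\left(-3\right) \frac{97}{24}}{4} = 2 - - \frac{97}{32} = 2 + \frac{97}{32} = \frac{161}{32} \approx 5.0313$)
$v{\left(Q,x \right)} = \frac{4}{3}$ ($v{\left(Q,x \right)} = \frac{1}{3} \cdot 4 = \frac{4}{3}$)
$v{\left(4,z \right)} \left(-4\right) \sqrt{-4 + \sqrt{-3 + 1}} = \frac{4}{3} \left(-4\right) \sqrt{-4 + \sqrt{-3 + 1}} = - \frac{16 \sqrt{-4 + \sqrt{-2}}}{3} = - \frac{16 \sqrt{-4 + i \sqrt{2}}}{3}$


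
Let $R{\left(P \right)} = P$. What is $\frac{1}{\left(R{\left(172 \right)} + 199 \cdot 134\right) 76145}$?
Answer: $\frac{1}{2043579510} \approx 4.8934 \cdot 10^{-10}$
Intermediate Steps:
$\frac{1}{\left(R{\left(172 \right)} + 199 \cdot 134\right) 76145} = \frac{1}{\left(172 + 199 \cdot 134\right) 76145} = \frac{1}{172 + 26666} \cdot \frac{1}{76145} = \frac{1}{26838} \cdot \frac{1}{76145} = \frac{1}{2043579510}$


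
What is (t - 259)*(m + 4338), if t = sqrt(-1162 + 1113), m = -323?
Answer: -1039885 + 28105*I ≈ -1.0399e+6 + 28105.0*I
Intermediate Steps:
t = 7*I (t = sqrt(-49) = 7*I ≈ 7.0*I)
(t - 259)*(m + 4338) = (7*I - 259)*(-323 + 4338) = (-259 + 7*I)*4015 = -1039885 + 28105*I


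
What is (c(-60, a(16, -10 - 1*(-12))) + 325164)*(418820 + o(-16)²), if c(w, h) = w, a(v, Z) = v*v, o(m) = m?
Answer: 136243283904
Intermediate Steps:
a(v, Z) = v²
(c(-60, a(16, -10 - 1*(-12))) + 325164)*(418820 + o(-16)²) = (-60 + 325164)*(418820 + (-16)²) = 325104*(418820 + 256) = 325104*419076 = 136243283904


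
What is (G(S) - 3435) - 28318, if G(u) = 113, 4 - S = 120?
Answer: -31640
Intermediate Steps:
S = -116 (S = 4 - 1*120 = 4 - 120 = -116)
(G(S) - 3435) - 28318 = (113 - 3435) - 28318 = -3322 - 28318 = -31640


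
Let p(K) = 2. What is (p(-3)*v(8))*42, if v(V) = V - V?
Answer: 0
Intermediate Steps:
v(V) = 0
(p(-3)*v(8))*42 = (2*0)*42 = 0*42 = 0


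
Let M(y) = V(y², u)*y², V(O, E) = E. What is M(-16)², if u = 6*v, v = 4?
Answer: 37748736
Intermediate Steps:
u = 24 (u = 6*4 = 24)
M(y) = 24*y²
M(-16)² = (24*(-16)²)² = (24*256)² = 6144² = 37748736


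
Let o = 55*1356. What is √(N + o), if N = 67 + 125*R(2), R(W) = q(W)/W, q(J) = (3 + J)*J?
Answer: 194*√2 ≈ 274.36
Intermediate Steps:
q(J) = J*(3 + J)
R(W) = 3 + W (R(W) = (W*(3 + W))/W = 3 + W)
o = 74580
N = 692 (N = 67 + 125*(3 + 2) = 67 + 125*5 = 67 + 625 = 692)
√(N + o) = √(692 + 74580) = √75272 = 194*√2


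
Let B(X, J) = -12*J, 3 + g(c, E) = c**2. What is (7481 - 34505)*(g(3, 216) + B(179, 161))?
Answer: 52048224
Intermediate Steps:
g(c, E) = -3 + c**2
(7481 - 34505)*(g(3, 216) + B(179, 161)) = (7481 - 34505)*((-3 + 3**2) - 12*161) = -27024*((-3 + 9) - 1932) = -27024*(6 - 1932) = -27024*(-1926) = 52048224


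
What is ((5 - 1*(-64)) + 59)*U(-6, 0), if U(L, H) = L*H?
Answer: 0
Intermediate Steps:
U(L, H) = H*L
((5 - 1*(-64)) + 59)*U(-6, 0) = ((5 - 1*(-64)) + 59)*(0*(-6)) = ((5 + 64) + 59)*0 = (69 + 59)*0 = 128*0 = 0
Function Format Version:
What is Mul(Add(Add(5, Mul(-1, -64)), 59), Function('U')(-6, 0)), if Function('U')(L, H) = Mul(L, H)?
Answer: 0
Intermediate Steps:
Function('U')(L, H) = Mul(H, L)
Mul(Add(Add(5, Mul(-1, -64)), 59), Function('U')(-6, 0)) = Mul(Add(Add(5, Mul(-1, -64)), 59), Mul(0, -6)) = Mul(Add(Add(5, 64), 59), 0) = Mul(Add(69, 59), 0) = Mul(128, 0) = 0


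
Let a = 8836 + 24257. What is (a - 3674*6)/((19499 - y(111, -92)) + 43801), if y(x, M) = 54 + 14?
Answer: 11049/63232 ≈ 0.17474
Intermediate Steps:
y(x, M) = 68
a = 33093
(a - 3674*6)/((19499 - y(111, -92)) + 43801) = (33093 - 3674*6)/((19499 - 1*68) + 43801) = (33093 - 22044)/((19499 - 68) + 43801) = 11049/(19431 + 43801) = 11049/63232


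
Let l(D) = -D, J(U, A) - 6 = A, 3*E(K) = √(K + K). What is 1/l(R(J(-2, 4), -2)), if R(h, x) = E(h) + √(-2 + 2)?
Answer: -3*√5/10 ≈ -0.67082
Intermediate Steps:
E(K) = √2*√K/3 (E(K) = √(K + K)/3 = √(2*K)/3 = (√2*√K)/3 = √2*√K/3)
J(U, A) = 6 + A
R(h, x) = √2*√h/3 (R(h, x) = √2*√h/3 + √(-2 + 2) = √2*√h/3 + √0 = √2*√h/3 + 0 = √2*√h/3)
1/l(R(J(-2, 4), -2)) = 1/(-√2*√(6 + 4)/3) = 1/(-√2*√10/3) = 1/(-2*√5/3) = -3*√5/10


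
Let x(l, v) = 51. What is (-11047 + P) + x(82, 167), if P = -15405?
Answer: -26401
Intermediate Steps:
(-11047 + P) + x(82, 167) = (-11047 - 15405) + 51 = -26452 + 51 = -26401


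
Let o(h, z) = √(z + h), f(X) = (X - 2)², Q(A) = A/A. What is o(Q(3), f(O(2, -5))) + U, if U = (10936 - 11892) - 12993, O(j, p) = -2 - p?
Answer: -13949 + √2 ≈ -13948.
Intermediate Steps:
Q(A) = 1
f(X) = (-2 + X)²
o(h, z) = √(h + z)
U = -13949 (U = -956 - 12993 = -13949)
o(Q(3), f(O(2, -5))) + U = √(1 + (-2 + (-2 - 1*(-5)))²) - 13949 = √(1 + (-2 + (-2 + 5))²) - 13949 = √(1 + (-2 + 3)²) - 13949 = √(1 + 1²) - 13949 = √(1 + 1) - 13949 = √2 - 13949 = -13949 + √2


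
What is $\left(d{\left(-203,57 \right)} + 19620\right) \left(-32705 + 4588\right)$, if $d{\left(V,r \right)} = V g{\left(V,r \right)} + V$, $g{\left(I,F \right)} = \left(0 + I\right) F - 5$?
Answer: $-66618873365$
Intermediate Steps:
$g{\left(I,F \right)} = -5 + F I$ ($g{\left(I,F \right)} = I F - 5 = F I - 5 = -5 + F I$)
$d{\left(V,r \right)} = V + V \left(-5 + V r\right)$ ($d{\left(V,r \right)} = V \left(-5 + r V\right) + V = V \left(-5 + V r\right) + V = V + V \left(-5 + V r\right)$)
$\left(d{\left(-203,57 \right)} + 19620\right) \left(-32705 + 4588\right) = \left(- 203 \left(-4 - 11571\right) + 19620\right) \left(-32705 + 4588\right) = \left(- 203 \left(-4 - 11571\right) + 19620\right) \left(-28117\right) = \left(\left(-203\right) \left(-11575\right) + 19620\right) \left(-28117\right) = \left(2349725 + 19620\right) \left(-28117\right) = 2369345 \left(-28117\right) = -66618873365$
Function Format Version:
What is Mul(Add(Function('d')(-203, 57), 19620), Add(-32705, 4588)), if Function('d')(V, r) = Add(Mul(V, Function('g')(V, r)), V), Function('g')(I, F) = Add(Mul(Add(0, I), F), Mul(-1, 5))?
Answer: -66618873365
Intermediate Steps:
Function('g')(I, F) = Add(-5, Mul(F, I)) (Function('g')(I, F) = Add(Mul(I, F), -5) = Add(Mul(F, I), -5) = Add(-5, Mul(F, I)))
Function('d')(V, r) = Add(V, Mul(V, Add(-5, Mul(V, r)))) (Function('d')(V, r) = Add(Mul(V, Add(-5, Mul(r, V))), V) = Add(Mul(V, Add(-5, Mul(V, r))), V) = Add(V, Mul(V, Add(-5, Mul(V, r)))))
Mul(Add(Function('d')(-203, 57), 19620), Add(-32705, 4588)) = Mul(Add(Mul(-203, Add(-4, Mul(-203, 57))), 19620), Add(-32705, 4588)) = Mul(Add(Mul(-203, Add(-4, -11571)), 19620), -28117) = Mul(Add(Mul(-203, -11575), 19620), -28117) = Mul(Add(2349725, 19620), -28117) = Mul(2369345, -28117) = -66618873365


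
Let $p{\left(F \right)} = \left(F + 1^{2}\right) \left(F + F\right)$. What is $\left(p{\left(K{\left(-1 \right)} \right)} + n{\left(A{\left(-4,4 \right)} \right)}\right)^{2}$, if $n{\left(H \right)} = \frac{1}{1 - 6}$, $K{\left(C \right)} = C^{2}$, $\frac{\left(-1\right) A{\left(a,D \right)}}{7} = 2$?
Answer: $\frac{361}{25} \approx 14.44$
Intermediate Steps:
$A{\left(a,D \right)} = -14$ ($A{\left(a,D \right)} = \left(-7\right) 2 = -14$)
$p{\left(F \right)} = 2 F \left(1 + F\right)$ ($p{\left(F \right)} = \left(F + 1\right) 2 F = \left(1 + F\right) 2 F = 2 F \left(1 + F\right)$)
$n{\left(H \right)} = - \frac{1}{5}$ ($n{\left(H \right)} = \frac{1}{-5} = - \frac{1}{5}$)
$\left(p{\left(K{\left(-1 \right)} \right)} + n{\left(A{\left(-4,4 \right)} \right)}\right)^{2} = \left(2 \left(-1\right)^{2} \left(1 + \left(-1\right)^{2}\right) - \frac{1}{5}\right)^{2} = \left(2 \cdot 1 \left(1 + 1\right) - \frac{1}{5}\right)^{2} = \left(2 \cdot 1 \cdot 2 - \frac{1}{5}\right)^{2} = \left(4 - \frac{1}{5}\right)^{2} = \left(\frac{19}{5}\right)^{2} = \frac{361}{25}$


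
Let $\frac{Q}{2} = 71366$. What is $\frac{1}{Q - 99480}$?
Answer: $\frac{1}{43252} \approx 2.312 \cdot 10^{-5}$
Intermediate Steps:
$Q = 142732$ ($Q = 2 \cdot 71366 = 142732$)
$\frac{1}{Q - 99480} = \frac{1}{142732 - 99480} = \frac{1}{43252}$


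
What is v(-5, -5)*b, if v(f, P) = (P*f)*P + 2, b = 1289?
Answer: -158547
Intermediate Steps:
v(f, P) = 2 + f*P² (v(f, P) = f*P² + 2 = 2 + f*P²)
v(-5, -5)*b = (2 - 5*(-5)²)*1289 = (2 - 5*25)*1289 = (2 - 125)*1289 = -123*1289 = -158547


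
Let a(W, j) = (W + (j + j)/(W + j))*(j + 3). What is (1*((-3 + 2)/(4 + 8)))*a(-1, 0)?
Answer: ¼ ≈ 0.25000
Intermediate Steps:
a(W, j) = (3 + j)*(W + 2*j/(W + j)) (a(W, j) = (W + (2*j)/(W + j))*(3 + j) = (W + 2*j/(W + j))*(3 + j) = (3 + j)*(W + 2*j/(W + j)))
(1*((-3 + 2)/(4 + 8)))*a(-1, 0) = (1*((-3 + 2)/(4 + 8)))*((2*0² + 3*(-1)² + 6*0 - 1*0² + 0*(-1)² + 3*(-1)*0)/(-1 + 0)) = (1*(-1/12))*((2*0 + 3*1 + 0 - 1*0 + 0*1 + 0)/(-1)) = (1*(-1*1/12))*(-(0 + 3 + 0 + 0 + 0 + 0)) = (1*(-1/12))*(-1*3) = -1/12*(-3) = ¼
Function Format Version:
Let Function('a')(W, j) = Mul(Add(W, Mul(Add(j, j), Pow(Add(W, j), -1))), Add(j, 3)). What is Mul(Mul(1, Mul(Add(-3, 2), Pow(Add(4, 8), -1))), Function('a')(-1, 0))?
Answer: Rational(1, 4) ≈ 0.25000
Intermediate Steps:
Function('a')(W, j) = Mul(Add(3, j), Add(W, Mul(2, j, Pow(Add(W, j), -1)))) (Function('a')(W, j) = Mul(Add(W, Mul(Mul(2, j), Pow(Add(W, j), -1))), Add(3, j)) = Mul(Add(W, Mul(2, j, Pow(Add(W, j), -1))), Add(3, j)) = Mul(Add(3, j), Add(W, Mul(2, j, Pow(Add(W, j), -1)))))
Mul(Mul(1, Mul(Add(-3, 2), Pow(Add(4, 8), -1))), Function('a')(-1, 0)) = Mul(Mul(1, Mul(Add(-3, 2), Pow(Add(4, 8), -1))), Mul(Pow(Add(-1, 0), -1), Add(Mul(2, Pow(0, 2)), Mul(3, Pow(-1, 2)), Mul(6, 0), Mul(-1, Pow(0, 2)), Mul(0, Pow(-1, 2)), Mul(3, -1, 0)))) = Mul(Mul(1, Mul(-1, Pow(12, -1))), Mul(Pow(-1, -1), Add(Mul(2, 0), Mul(3, 1), 0, Mul(-1, 0), Mul(0, 1), 0))) = Mul(Mul(1, Mul(-1, Rational(1, 12))), Mul(-1, Add(0, 3, 0, 0, 0, 0))) = Mul(Mul(1, Rational(-1, 12)), Mul(-1, 3)) = Mul(Rational(-1, 12), -3) = Rational(1, 4)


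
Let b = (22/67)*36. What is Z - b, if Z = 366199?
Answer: 24534541/67 ≈ 3.6619e+5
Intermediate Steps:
b = 792/67 (b = ((1/67)*22)*36 = (22/67)*36 = 792/67 ≈ 11.821)
Z - b = 366199 - 1*792/67 = 366199 - 792/67 = 24534541/67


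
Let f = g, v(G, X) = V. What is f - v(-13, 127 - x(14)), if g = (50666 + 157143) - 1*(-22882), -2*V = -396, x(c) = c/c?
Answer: 230493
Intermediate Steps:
x(c) = 1
V = 198 (V = -½*(-396) = 198)
g = 230691 (g = 207809 + 22882 = 230691)
v(G, X) = 198
f = 230691
f - v(-13, 127 - x(14)) = 230691 - 1*198 = 230691 - 198 = 230493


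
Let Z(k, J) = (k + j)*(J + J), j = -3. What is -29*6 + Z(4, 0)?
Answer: -174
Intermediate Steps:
Z(k, J) = 2*J*(-3 + k) (Z(k, J) = (k - 3)*(J + J) = (-3 + k)*(2*J) = 2*J*(-3 + k))
-29*6 + Z(4, 0) = -29*6 + 2*0*(-3 + 4) = -174 + 2*0*1 = -174 + 0 = -174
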